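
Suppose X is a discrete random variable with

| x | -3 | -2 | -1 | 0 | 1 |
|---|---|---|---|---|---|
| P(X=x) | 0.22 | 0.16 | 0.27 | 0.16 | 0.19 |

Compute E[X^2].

3.08

E[X^2] = Σ x^2·P(X=x)
 = 9·0.22 + 4·0.16 + 1·0.27 + 0·0.16 + 1·0.19
 = 1.98 + 0.64 + 0.27 + 0 + 0.19
 = 3.08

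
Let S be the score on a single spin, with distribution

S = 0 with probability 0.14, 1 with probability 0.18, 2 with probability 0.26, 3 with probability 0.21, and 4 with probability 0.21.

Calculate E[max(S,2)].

E[max(S,2)] = Σ max(s,2)·P(S=s)
 = 2·0.14 + 2·0.18 + 2·0.26 + 3·0.21 + 4·0.21
 = 0.28 + 0.36 + 0.52 + 0.63 + 0.84
 = 2.63

2.63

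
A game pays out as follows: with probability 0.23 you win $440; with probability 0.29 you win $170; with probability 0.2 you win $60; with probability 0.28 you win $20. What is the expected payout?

E[payout] = 440·0.23 + 170·0.29 + 60·0.2 + 20·0.28
 = 101.2 + 49.3 + 12 + 5.6
 = 168.1

168.1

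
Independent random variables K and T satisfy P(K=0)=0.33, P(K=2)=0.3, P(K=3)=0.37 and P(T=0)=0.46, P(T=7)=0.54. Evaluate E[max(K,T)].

E[max(K,T)] = Σ_k Σ_t max(k,t) · P(K=k)P(T=t)
 = 0·0.1518 + 7·0.1782 + 2·0.138 + 7·0.162 + 3·0.1702 + 7·0.1998
 = 0 + 1.2474 + 0.276 + 1.134 + 0.5106 + 1.3986
 = 4.5666

4.5666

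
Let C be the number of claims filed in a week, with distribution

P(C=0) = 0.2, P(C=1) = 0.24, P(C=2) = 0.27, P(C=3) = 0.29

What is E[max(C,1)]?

1.85

E[max(C,1)] = Σ max(c,1)·P(C=c)
 = 1·0.2 + 1·0.24 + 2·0.27 + 3·0.29
 = 0.2 + 0.24 + 0.54 + 0.87
 = 1.85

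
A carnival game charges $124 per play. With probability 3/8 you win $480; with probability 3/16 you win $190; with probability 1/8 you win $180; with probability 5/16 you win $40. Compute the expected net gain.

126.625

E[payout] = 480·3/8 + 190·3/16 + 180·1/8 + 40·5/16
 = 180 + 285/8 + 45/2 + 25/2
 = 2005/8
Net = 2005/8 - 124 = 1013/8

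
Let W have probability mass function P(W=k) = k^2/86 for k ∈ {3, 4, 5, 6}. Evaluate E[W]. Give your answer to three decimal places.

E[W] = Σ w·P(W=w)
 = 3·9/86 + 4·8/43 + 5·25/86 + 6·18/43
 = 27/86 + 32/43 + 125/86 + 108/43
 = 216/43

5.023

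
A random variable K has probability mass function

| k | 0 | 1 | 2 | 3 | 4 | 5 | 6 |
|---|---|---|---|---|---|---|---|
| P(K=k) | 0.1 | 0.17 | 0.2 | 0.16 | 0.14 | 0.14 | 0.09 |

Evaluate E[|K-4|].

E[|K-4|] = Σ |k-4|·P(K=k)
 = 4·0.1 + 3·0.17 + 2·0.2 + 1·0.16 + 0·0.14 + 1·0.14 + 2·0.09
 = 0.4 + 0.51 + 0.4 + 0.16 + 0 + 0.14 + 0.18
 = 1.79

1.79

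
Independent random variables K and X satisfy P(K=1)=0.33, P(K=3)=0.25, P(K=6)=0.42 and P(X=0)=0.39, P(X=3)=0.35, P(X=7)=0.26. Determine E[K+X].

E[K+X] = Σ_k Σ_x (k+x) · P(K=k)P(X=x)
 = 1·0.1287 + 4·0.1155 + 8·0.0858 + 3·0.0975 + 6·0.0875 + 10·0.065 + 6·0.1638 + 9·0.147 + 13·0.1092
 = 0.1287 + 0.462 + 0.6864 + 0.2925 + 0.525 + 0.65 + 0.9828 + 1.323 + 1.4196
 = 6.47

6.47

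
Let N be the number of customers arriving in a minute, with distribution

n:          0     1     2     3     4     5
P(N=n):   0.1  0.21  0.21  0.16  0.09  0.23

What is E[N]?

E[N] = Σ n·P(N=n)
 = 0·0.1 + 1·0.21 + 2·0.21 + 3·0.16 + 4·0.09 + 5·0.23
 = 0 + 0.21 + 0.42 + 0.48 + 0.36 + 1.15
 = 2.62

2.62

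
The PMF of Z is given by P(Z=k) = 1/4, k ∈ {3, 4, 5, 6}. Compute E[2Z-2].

E[2Z-2] = Σ (2z-2)·P(Z=z)
 = 4·1/4 + 6·1/4 + 8·1/4 + 10·1/4
 = 1 + 3/2 + 2 + 5/2
 = 7

7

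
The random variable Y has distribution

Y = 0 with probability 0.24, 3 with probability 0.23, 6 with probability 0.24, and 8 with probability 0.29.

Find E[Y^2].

E[Y^2] = Σ y^2·P(Y=y)
 = 0·0.24 + 9·0.23 + 36·0.24 + 64·0.29
 = 0 + 2.07 + 8.64 + 18.56
 = 29.27

29.27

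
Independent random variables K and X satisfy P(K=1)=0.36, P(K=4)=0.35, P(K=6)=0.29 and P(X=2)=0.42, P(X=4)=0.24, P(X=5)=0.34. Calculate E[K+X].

7

E[K+X] = Σ_k Σ_x (k+x) · P(K=k)P(X=x)
 = 3·0.1512 + 5·0.0864 + 6·0.1224 + 6·0.147 + 8·0.084 + 9·0.119 + 8·0.1218 + 10·0.0696 + 11·0.0986
 = 0.4536 + 0.432 + 0.7344 + 0.882 + 0.672 + 1.071 + 0.9744 + 0.696 + 1.0846
 = 7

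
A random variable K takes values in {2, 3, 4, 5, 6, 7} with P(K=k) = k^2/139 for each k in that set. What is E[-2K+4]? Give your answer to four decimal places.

E[-2K+4] = Σ (-2k+4)·P(K=k)
 = 0·4/139 + (-2)·9/139 + (-4)·16/139 + (-6)·25/139 + (-8)·36/139 + (-10)·49/139
 = 0 + (-18/139) + (-64/139) + (-150/139) + (-288/139) + (-490/139)
 = -1010/139

-7.2662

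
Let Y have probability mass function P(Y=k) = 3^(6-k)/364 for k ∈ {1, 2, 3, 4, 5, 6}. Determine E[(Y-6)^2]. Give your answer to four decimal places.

21.0247

E[(Y-6)^2] = Σ (y-6)^2·P(Y=y)
 = 25·243/364 + 16·81/364 + 9·27/364 + 4·9/364 + 1·3/364 + 0·1/364
 = 6075/364 + 324/91 + 243/364 + 9/91 + 3/364 + 0
 = 7653/364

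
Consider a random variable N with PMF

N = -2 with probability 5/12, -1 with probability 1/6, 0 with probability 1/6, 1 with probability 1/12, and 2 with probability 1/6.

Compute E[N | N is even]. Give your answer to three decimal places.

P(N is even) = 5/12 + 1/6 + 1/6 = 3/4.
E[N | N is even] = [(-2)·5/12 + 0·1/6 + 2·1/6] / (3/4)
 = -1/2 / (3/4)
 = -2/3

-0.667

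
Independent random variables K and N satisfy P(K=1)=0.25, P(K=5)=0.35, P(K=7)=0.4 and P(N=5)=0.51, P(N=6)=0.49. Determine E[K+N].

E[K+N] = Σ_k Σ_n (k+n) · P(K=k)P(N=n)
 = 6·0.1275 + 7·0.1225 + 10·0.1785 + 11·0.1715 + 12·0.204 + 13·0.196
 = 0.765 + 0.8575 + 1.785 + 1.8865 + 2.448 + 2.548
 = 10.29

10.29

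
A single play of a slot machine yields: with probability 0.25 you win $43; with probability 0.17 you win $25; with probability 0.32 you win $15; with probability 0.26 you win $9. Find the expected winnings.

22.14

E[payout] = 43·0.25 + 25·0.17 + 15·0.32 + 9·0.26
 = 10.75 + 4.25 + 4.8 + 2.34
 = 22.14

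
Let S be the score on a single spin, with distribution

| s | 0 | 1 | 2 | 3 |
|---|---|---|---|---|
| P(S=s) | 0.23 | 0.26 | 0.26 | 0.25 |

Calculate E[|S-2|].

0.97

E[|S-2|] = Σ |s-2|·P(S=s)
 = 2·0.23 + 1·0.26 + 0·0.26 + 1·0.25
 = 0.46 + 0.26 + 0 + 0.25
 = 0.97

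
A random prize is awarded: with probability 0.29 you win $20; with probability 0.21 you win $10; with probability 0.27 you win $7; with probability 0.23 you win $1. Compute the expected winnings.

10.02

E[payout] = 20·0.29 + 10·0.21 + 7·0.27 + 1·0.23
 = 5.8 + 2.1 + 1.89 + 0.23
 = 10.02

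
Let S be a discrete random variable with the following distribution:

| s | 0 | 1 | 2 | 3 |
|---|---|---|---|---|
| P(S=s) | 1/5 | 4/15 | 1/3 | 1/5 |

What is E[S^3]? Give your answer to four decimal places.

E[S^3] = Σ s^3·P(S=s)
 = 0·1/5 + 1·4/15 + 8·1/3 + 27·1/5
 = 0 + 4/15 + 8/3 + 27/5
 = 25/3

8.3333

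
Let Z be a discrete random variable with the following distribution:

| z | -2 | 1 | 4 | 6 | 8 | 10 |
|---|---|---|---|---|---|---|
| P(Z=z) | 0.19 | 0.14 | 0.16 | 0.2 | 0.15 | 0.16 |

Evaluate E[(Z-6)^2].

E[(Z-6)^2] = Σ (z-6)^2·P(Z=z)
 = 64·0.19 + 25·0.14 + 4·0.16 + 0·0.2 + 4·0.15 + 16·0.16
 = 12.16 + 3.5 + 0.64 + 0 + 0.6 + 2.56
 = 19.46

19.46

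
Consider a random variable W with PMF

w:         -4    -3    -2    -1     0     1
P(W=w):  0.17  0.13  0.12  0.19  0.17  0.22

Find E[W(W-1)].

6.06

E[W(W-1)] = Σ w(w-1)·P(W=w)
 = 20·0.17 + 12·0.13 + 6·0.12 + 2·0.19 + 0·0.17 + 0·0.22
 = 3.4 + 1.56 + 0.72 + 0.38 + 0 + 0
 = 6.06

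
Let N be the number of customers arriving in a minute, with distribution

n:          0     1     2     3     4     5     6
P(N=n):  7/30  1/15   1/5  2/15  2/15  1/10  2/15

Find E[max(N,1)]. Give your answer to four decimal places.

2.9333

E[max(N,1)] = Σ max(n,1)·P(N=n)
 = 1·7/30 + 1·1/15 + 2·1/5 + 3·2/15 + 4·2/15 + 5·1/10 + 6·2/15
 = 7/30 + 1/15 + 2/5 + 2/5 + 8/15 + 1/2 + 4/5
 = 44/15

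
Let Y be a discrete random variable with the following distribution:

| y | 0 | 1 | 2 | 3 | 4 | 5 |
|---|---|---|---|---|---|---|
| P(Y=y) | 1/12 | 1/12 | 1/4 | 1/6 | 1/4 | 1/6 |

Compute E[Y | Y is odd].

P(Y is odd) = 1/12 + 1/6 + 1/6 = 5/12.
E[Y | Y is odd] = [1·1/12 + 3·1/6 + 5·1/6] / (5/12)
 = 17/12 / (5/12)
 = 17/5

3.4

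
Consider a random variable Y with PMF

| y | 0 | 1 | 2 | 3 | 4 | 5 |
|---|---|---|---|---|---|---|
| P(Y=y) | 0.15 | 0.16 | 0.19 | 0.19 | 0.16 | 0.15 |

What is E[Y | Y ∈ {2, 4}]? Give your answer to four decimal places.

P(Y ∈ {2, 4}) = 0.19 + 0.16 = 0.35.
E[Y | Y ∈ {2, 4}] = [2·0.19 + 4·0.16] / 0.35
 = 1.02 / 0.35
 = 102/35

2.9143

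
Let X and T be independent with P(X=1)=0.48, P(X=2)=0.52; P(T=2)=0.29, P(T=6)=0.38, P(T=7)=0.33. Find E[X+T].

E[X+T] = Σ_x Σ_t (x+t) · P(X=x)P(T=t)
 = 3·0.1392 + 7·0.1824 + 8·0.1584 + 4·0.1508 + 8·0.1976 + 9·0.1716
 = 0.4176 + 1.2768 + 1.2672 + 0.6032 + 1.5808 + 1.5444
 = 6.69

6.69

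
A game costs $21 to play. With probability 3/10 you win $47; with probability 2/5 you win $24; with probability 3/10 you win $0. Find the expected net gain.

2.7

E[payout] = 47·3/10 + 24·2/5 + 0·3/10
 = 141/10 + 48/5 + 0
 = 237/10
Net = 237/10 - 21 = 27/10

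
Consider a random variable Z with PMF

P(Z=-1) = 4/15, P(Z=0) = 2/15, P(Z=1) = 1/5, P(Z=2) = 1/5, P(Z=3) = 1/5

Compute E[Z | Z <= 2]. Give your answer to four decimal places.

0.4167

P(Z <= 2) = 4/15 + 2/15 + 1/5 + 1/5 = 4/5.
E[Z | Z <= 2] = [(-1)·4/15 + 0·2/15 + 1·1/5 + 2·1/5] / (4/5)
 = 1/3 / (4/5)
 = 5/12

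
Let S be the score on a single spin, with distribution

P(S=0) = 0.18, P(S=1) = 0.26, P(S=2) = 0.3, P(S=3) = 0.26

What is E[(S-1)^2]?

1.52

E[(S-1)^2] = Σ (s-1)^2·P(S=s)
 = 1·0.18 + 0·0.26 + 1·0.3 + 4·0.26
 = 0.18 + 0 + 0.3 + 1.04
 = 1.52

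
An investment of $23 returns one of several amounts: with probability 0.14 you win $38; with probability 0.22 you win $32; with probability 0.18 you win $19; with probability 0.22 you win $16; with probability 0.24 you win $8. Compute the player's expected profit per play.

E[payout] = 38·0.14 + 32·0.22 + 19·0.18 + 16·0.22 + 8·0.24
 = 5.32 + 7.04 + 3.42 + 3.52 + 1.92
 = 21.22
Net = 21.22 - 23 = -1.78

-1.78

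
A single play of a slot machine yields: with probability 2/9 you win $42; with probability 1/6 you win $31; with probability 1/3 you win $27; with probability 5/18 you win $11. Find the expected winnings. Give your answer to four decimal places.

26.5556

E[payout] = 42·2/9 + 31·1/6 + 27·1/3 + 11·5/18
 = 28/3 + 31/6 + 9 + 55/18
 = 239/9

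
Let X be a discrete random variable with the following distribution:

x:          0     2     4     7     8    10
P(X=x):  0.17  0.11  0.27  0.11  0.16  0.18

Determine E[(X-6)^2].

E[(X-6)^2] = Σ (x-6)^2·P(X=x)
 = 36·0.17 + 16·0.11 + 4·0.27 + 1·0.11 + 4·0.16 + 16·0.18
 = 6.12 + 1.76 + 1.08 + 0.11 + 0.64 + 2.88
 = 12.59

12.59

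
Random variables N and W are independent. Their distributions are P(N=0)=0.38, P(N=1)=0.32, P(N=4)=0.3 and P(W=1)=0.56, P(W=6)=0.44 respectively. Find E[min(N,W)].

E[min(N,W)] = Σ_n Σ_w min(n,w) · P(N=n)P(W=w)
 = 0·0.2128 + 0·0.1672 + 1·0.1792 + 1·0.1408 + 1·0.168 + 4·0.132
 = 0 + 0 + 0.1792 + 0.1408 + 0.168 + 0.528
 = 1.016

1.016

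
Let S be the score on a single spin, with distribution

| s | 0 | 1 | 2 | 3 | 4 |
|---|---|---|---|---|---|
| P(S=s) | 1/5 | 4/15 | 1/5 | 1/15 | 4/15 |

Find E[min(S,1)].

0.8

E[min(S,1)] = Σ min(s,1)·P(S=s)
 = 0·1/5 + 1·4/15 + 1·1/5 + 1·1/15 + 1·4/15
 = 0 + 4/15 + 1/5 + 1/15 + 4/15
 = 4/5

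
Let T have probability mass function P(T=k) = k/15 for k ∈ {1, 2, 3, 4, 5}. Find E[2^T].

E[2^T] = Σ 2^t·P(T=t)
 = 2·1/15 + 4·2/15 + 8·1/5 + 16·4/15 + 32·1/3
 = 2/15 + 8/15 + 8/5 + 64/15 + 32/3
 = 86/5

17.2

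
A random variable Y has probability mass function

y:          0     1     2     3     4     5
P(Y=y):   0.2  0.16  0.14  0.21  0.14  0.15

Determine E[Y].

2.38

E[Y] = Σ y·P(Y=y)
 = 0·0.2 + 1·0.16 + 2·0.14 + 3·0.21 + 4·0.14 + 5·0.15
 = 0 + 0.16 + 0.28 + 0.63 + 0.56 + 0.75
 = 2.38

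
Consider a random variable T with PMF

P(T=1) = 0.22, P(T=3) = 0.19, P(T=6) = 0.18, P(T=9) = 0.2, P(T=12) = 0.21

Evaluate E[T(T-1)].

E[T(T-1)] = Σ t(t-1)·P(T=t)
 = 0·0.22 + 6·0.19 + 30·0.18 + 72·0.2 + 132·0.21
 = 0 + 1.14 + 5.4 + 14.4 + 27.72
 = 48.66

48.66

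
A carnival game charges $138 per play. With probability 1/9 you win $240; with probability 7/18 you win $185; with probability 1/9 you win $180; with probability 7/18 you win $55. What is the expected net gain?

E[payout] = 240·1/9 + 185·7/18 + 180·1/9 + 55·7/18
 = 80/3 + 1295/18 + 20 + 385/18
 = 140
Net = 140 - 138 = 2

2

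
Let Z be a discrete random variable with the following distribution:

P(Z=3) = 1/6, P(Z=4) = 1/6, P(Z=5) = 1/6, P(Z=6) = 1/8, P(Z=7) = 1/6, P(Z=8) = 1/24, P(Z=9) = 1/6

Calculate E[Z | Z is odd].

6

P(Z is odd) = 1/6 + 1/6 + 1/6 + 1/6 = 2/3.
E[Z | Z is odd] = [3·1/6 + 5·1/6 + 7·1/6 + 9·1/6] / (2/3)
 = 4 / (2/3)
 = 6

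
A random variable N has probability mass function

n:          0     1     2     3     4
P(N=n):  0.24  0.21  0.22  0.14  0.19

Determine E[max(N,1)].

E[max(N,1)] = Σ max(n,1)·P(N=n)
 = 1·0.24 + 1·0.21 + 2·0.22 + 3·0.14 + 4·0.19
 = 0.24 + 0.21 + 0.44 + 0.42 + 0.76
 = 2.07

2.07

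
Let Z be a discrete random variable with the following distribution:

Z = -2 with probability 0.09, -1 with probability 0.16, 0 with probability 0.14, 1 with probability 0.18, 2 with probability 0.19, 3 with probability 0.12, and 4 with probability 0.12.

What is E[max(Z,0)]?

1.4

E[max(Z,0)] = Σ max(z,0)·P(Z=z)
 = 0·0.09 + 0·0.16 + 0·0.14 + 1·0.18 + 2·0.19 + 3·0.12 + 4·0.12
 = 0 + 0 + 0 + 0.18 + 0.38 + 0.36 + 0.48
 = 1.4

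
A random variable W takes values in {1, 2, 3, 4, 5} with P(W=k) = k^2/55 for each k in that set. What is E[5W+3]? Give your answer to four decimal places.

E[5W+3] = Σ (5w+3)·P(W=w)
 = 8·1/55 + 13·4/55 + 18·9/55 + 23·16/55 + 28·5/11
 = 8/55 + 52/55 + 162/55 + 368/55 + 140/11
 = 258/11

23.4545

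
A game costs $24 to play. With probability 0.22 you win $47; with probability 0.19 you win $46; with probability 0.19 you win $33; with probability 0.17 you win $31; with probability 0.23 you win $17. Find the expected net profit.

E[payout] = 47·0.22 + 46·0.19 + 33·0.19 + 31·0.17 + 17·0.23
 = 10.34 + 8.74 + 6.27 + 5.27 + 3.91
 = 34.53
Net = 34.53 - 24 = 10.53

10.53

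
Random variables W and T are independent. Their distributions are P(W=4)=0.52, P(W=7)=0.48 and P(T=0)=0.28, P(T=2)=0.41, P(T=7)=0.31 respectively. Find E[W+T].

8.43

E[W+T] = Σ_w Σ_t (w+t) · P(W=w)P(T=t)
 = 4·0.1456 + 6·0.2132 + 11·0.1612 + 7·0.1344 + 9·0.1968 + 14·0.1488
 = 0.5824 + 1.2792 + 1.7732 + 0.9408 + 1.7712 + 2.0832
 = 8.43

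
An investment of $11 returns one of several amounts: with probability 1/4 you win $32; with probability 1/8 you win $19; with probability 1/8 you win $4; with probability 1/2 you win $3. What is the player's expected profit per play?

E[payout] = 32·1/4 + 19·1/8 + 4·1/8 + 3·1/2
 = 8 + 19/8 + 1/2 + 3/2
 = 99/8
Net = 99/8 - 11 = 11/8

1.375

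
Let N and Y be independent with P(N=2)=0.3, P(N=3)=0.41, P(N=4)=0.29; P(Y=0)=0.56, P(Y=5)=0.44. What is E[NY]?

E[NY] = Σ_n Σ_y ny · P(N=n)P(Y=y)
 = 0·0.168 + 10·0.132 + 0·0.2296 + 15·0.1804 + 0·0.1624 + 20·0.1276
 = 0 + 1.32 + 0 + 2.706 + 0 + 2.552
 = 6.578

6.578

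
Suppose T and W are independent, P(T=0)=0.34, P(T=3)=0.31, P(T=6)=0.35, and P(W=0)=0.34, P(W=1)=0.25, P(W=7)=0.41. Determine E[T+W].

E[T+W] = Σ_t Σ_w (t+w) · P(T=t)P(W=w)
 = 0·0.1156 + 1·0.085 + 7·0.1394 + 3·0.1054 + 4·0.0775 + 10·0.1271 + 6·0.119 + 7·0.0875 + 13·0.1435
 = 0 + 0.085 + 0.9758 + 0.3162 + 0.31 + 1.271 + 0.714 + 0.6125 + 1.8655
 = 6.15

6.15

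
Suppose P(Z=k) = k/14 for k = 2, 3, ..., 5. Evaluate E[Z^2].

16

E[Z^2] = Σ z^2·P(Z=z)
 = 4·1/7 + 9·3/14 + 16·2/7 + 25·5/14
 = 4/7 + 27/14 + 32/7 + 125/14
 = 16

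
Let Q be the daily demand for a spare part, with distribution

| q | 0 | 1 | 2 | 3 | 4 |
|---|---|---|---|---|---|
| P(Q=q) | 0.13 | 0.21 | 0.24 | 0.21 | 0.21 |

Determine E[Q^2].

6.42

E[Q^2] = Σ q^2·P(Q=q)
 = 0·0.13 + 1·0.21 + 4·0.24 + 9·0.21 + 16·0.21
 = 0 + 0.21 + 0.96 + 1.89 + 3.36
 = 6.42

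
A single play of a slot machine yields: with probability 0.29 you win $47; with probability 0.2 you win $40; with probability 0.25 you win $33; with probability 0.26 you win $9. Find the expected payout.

32.22

E[payout] = 47·0.29 + 40·0.2 + 33·0.25 + 9·0.26
 = 13.63 + 8 + 8.25 + 2.34
 = 32.22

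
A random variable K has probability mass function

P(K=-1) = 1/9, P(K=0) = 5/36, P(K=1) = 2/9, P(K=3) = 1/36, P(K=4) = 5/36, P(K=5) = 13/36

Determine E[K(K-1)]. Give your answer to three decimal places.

E[K(K-1)] = Σ k(k-1)·P(K=k)
 = 2·1/9 + 0·5/36 + 0·2/9 + 6·1/36 + 12·5/36 + 20·13/36
 = 2/9 + 0 + 0 + 1/6 + 5/3 + 65/9
 = 167/18

9.278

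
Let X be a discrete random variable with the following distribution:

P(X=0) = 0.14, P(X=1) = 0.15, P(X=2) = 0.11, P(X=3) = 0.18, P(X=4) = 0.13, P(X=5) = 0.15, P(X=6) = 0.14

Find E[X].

E[X] = Σ x·P(X=x)
 = 0·0.14 + 1·0.15 + 2·0.11 + 3·0.18 + 4·0.13 + 5·0.15 + 6·0.14
 = 0 + 0.15 + 0.22 + 0.54 + 0.52 + 0.75 + 0.84
 = 3.02

3.02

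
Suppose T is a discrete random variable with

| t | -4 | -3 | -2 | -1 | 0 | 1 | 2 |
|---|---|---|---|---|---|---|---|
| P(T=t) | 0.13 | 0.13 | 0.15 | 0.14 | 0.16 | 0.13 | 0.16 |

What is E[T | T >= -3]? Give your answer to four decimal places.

P(T >= -3) = 0.13 + 0.15 + 0.14 + 0.16 + 0.13 + 0.16 = 0.87.
E[T | T >= -3] = [(-3)·0.13 + (-2)·0.15 + (-1)·0.14 + 0·0.16 + 1·0.13 + 2·0.16] / 0.87
 = -0.38 / 0.87
 = -38/87

-0.4368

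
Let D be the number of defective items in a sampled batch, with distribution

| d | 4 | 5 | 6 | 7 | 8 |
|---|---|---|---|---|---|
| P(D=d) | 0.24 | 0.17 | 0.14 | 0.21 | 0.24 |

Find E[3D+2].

E[3D+2] = Σ (3d+2)·P(D=d)
 = 14·0.24 + 17·0.17 + 20·0.14 + 23·0.21 + 26·0.24
 = 3.36 + 2.89 + 2.8 + 4.83 + 6.24
 = 20.12

20.12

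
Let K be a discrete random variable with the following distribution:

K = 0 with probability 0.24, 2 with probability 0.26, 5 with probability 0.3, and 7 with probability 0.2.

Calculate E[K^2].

18.34

E[K^2] = Σ k^2·P(K=k)
 = 0·0.24 + 4·0.26 + 25·0.3 + 49·0.2
 = 0 + 1.04 + 7.5 + 9.8
 = 18.34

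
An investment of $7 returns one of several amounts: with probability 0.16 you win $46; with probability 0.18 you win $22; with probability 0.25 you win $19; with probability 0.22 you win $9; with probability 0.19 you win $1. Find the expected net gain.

E[payout] = 46·0.16 + 22·0.18 + 19·0.25 + 9·0.22 + 1·0.19
 = 7.36 + 3.96 + 4.75 + 1.98 + 0.19
 = 18.24
Net = 18.24 - 7 = 11.24

11.24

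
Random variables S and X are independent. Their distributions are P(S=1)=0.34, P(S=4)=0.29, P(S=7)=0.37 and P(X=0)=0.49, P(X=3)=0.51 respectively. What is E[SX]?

E[SX] = Σ_s Σ_x sx · P(S=s)P(X=x)
 = 0·0.1666 + 3·0.1734 + 0·0.1421 + 12·0.1479 + 0·0.1813 + 21·0.1887
 = 0 + 0.5202 + 0 + 1.7748 + 0 + 3.9627
 = 6.2577

6.2577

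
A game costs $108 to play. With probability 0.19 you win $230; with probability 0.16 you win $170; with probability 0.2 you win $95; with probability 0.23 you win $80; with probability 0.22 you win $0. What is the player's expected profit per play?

0.3

E[payout] = 230·0.19 + 170·0.16 + 95·0.2 + 80·0.23 + 0·0.22
 = 43.7 + 27.2 + 19 + 18.4 + 0
 = 108.3
Net = 108.3 - 108 = 0.3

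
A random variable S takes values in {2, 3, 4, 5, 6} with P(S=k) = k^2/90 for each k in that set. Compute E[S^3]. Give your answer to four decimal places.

E[S^3] = Σ s^3·P(S=s)
 = 8·2/45 + 27·1/10 + 64·8/45 + 125·5/18 + 216·2/5
 = 16/45 + 27/10 + 512/45 + 625/18 + 432/5
 = 1220/9

135.5556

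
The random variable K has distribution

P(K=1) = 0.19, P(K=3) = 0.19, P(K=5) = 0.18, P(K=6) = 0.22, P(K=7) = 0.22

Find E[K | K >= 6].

6.5

P(K >= 6) = 0.22 + 0.22 = 0.44.
E[K | K >= 6] = [6·0.22 + 7·0.22] / 0.44
 = 2.86 / 0.44
 = 13/2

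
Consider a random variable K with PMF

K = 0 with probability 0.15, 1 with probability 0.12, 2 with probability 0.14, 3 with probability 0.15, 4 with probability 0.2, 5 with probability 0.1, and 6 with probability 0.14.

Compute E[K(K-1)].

9.78

E[K(K-1)] = Σ k(k-1)·P(K=k)
 = 0·0.15 + 0·0.12 + 2·0.14 + 6·0.15 + 12·0.2 + 20·0.1 + 30·0.14
 = 0 + 0 + 0.28 + 0.9 + 2.4 + 2 + 4.2
 = 9.78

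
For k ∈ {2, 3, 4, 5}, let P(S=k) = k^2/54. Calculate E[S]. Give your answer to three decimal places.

E[S] = Σ s·P(S=s)
 = 2·2/27 + 3·1/6 + 4·8/27 + 5·25/54
 = 4/27 + 1/2 + 32/27 + 125/54
 = 112/27

4.148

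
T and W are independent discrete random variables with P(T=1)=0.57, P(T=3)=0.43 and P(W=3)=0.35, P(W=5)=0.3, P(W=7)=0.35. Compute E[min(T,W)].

E[min(T,W)] = Σ_t Σ_w min(t,w) · P(T=t)P(W=w)
 = 1·0.1995 + 1·0.171 + 1·0.1995 + 3·0.1505 + 3·0.129 + 3·0.1505
 = 0.1995 + 0.171 + 0.1995 + 0.4515 + 0.387 + 0.4515
 = 1.86

1.86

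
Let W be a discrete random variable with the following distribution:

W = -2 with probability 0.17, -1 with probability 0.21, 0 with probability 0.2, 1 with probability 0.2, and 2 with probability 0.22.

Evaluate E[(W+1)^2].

3.15

E[(W+1)^2] = Σ (w+1)^2·P(W=w)
 = 1·0.17 + 0·0.21 + 1·0.2 + 4·0.2 + 9·0.22
 = 0.17 + 0 + 0.2 + 0.8 + 1.98
 = 3.15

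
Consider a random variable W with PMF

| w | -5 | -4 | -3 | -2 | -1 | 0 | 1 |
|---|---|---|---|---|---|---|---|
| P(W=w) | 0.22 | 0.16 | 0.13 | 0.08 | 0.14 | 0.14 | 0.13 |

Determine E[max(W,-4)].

E[max(W,-4)] = Σ max(w,-4)·P(W=w)
 = (-4)·0.22 + (-4)·0.16 + (-3)·0.13 + (-2)·0.08 + (-1)·0.14 + 0·0.14 + 1·0.13
 = (-0.88) + (-0.64) + (-0.39) + (-0.16) + (-0.14) + 0 + 0.13
 = -2.08

-2.08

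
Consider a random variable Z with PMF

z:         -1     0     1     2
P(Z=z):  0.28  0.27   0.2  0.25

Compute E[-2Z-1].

-1.84

E[-2Z-1] = Σ (-2z-1)·P(Z=z)
 = 1·0.28 + (-1)·0.27 + (-3)·0.2 + (-5)·0.25
 = 0.28 + (-0.27) + (-0.6) + (-1.25)
 = -1.84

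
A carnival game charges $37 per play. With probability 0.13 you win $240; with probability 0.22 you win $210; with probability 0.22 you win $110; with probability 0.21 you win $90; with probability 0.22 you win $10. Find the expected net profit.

85.7

E[payout] = 240·0.13 + 210·0.22 + 110·0.22 + 90·0.21 + 10·0.22
 = 31.2 + 46.2 + 24.2 + 18.9 + 2.2
 = 122.7
Net = 122.7 - 37 = 85.7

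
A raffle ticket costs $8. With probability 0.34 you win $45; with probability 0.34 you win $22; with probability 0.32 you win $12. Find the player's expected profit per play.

18.62

E[payout] = 45·0.34 + 22·0.34 + 12·0.32
 = 15.3 + 7.48 + 3.84
 = 26.62
Net = 26.62 - 8 = 18.62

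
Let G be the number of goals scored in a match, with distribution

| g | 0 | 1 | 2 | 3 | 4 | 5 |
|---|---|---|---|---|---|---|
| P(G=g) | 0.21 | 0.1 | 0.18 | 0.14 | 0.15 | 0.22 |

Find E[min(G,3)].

1.99

E[min(G,3)] = Σ min(g,3)·P(G=g)
 = 0·0.21 + 1·0.1 + 2·0.18 + 3·0.14 + 3·0.15 + 3·0.22
 = 0 + 0.1 + 0.36 + 0.42 + 0.45 + 0.66
 = 1.99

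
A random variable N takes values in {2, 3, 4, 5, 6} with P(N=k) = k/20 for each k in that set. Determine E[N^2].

22

E[N^2] = Σ n^2·P(N=n)
 = 4·1/10 + 9·3/20 + 16·1/5 + 25·1/4 + 36·3/10
 = 2/5 + 27/20 + 16/5 + 25/4 + 54/5
 = 22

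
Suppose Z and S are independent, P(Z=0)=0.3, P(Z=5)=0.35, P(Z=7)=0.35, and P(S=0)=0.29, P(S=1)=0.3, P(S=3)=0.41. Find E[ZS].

E[ZS] = Σ_z Σ_s zs · P(Z=z)P(S=s)
 = 0·0.087 + 0·0.09 + 0·0.123 + 0·0.1015 + 5·0.105 + 15·0.1435 + 0·0.1015 + 7·0.105 + 21·0.1435
 = 0 + 0 + 0 + 0 + 0.525 + 2.1525 + 0 + 0.735 + 3.0135
 = 6.426

6.426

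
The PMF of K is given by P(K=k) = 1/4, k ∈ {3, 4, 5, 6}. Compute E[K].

4.5

E[K] = Σ k·P(K=k)
 = 3·1/4 + 4·1/4 + 5·1/4 + 6·1/4
 = 3/4 + 1 + 5/4 + 3/2
 = 9/2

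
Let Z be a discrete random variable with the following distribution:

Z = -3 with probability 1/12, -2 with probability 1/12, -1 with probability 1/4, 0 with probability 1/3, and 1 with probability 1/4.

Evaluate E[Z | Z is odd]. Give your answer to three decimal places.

P(Z is odd) = 1/12 + 1/4 + 1/4 = 7/12.
E[Z | Z is odd] = [(-3)·1/12 + (-1)·1/4 + 1·1/4] / (7/12)
 = -1/4 / (7/12)
 = -3/7

-0.429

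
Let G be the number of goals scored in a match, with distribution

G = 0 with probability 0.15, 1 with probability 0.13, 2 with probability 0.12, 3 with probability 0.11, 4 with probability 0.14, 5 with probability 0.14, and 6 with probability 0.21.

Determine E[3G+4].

E[3G+4] = Σ (3g+4)·P(G=g)
 = 4·0.15 + 7·0.13 + 10·0.12 + 13·0.11 + 16·0.14 + 19·0.14 + 22·0.21
 = 0.6 + 0.91 + 1.2 + 1.43 + 2.24 + 2.66 + 4.62
 = 13.66

13.66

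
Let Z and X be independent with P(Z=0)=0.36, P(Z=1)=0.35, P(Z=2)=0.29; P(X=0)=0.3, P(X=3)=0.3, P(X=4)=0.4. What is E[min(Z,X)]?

0.651

E[min(Z,X)] = Σ_z Σ_x min(z,x) · P(Z=z)P(X=x)
 = 0·0.108 + 0·0.108 + 0·0.144 + 0·0.105 + 1·0.105 + 1·0.14 + 0·0.087 + 2·0.087 + 2·0.116
 = 0 + 0 + 0 + 0 + 0.105 + 0.14 + 0 + 0.174 + 0.232
 = 0.651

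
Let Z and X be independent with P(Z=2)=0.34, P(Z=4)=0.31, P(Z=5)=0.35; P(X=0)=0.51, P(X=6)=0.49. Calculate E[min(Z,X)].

E[min(Z,X)] = Σ_z Σ_x min(z,x) · P(Z=z)P(X=x)
 = 0·0.1734 + 2·0.1666 + 0·0.1581 + 4·0.1519 + 0·0.1785 + 5·0.1715
 = 0 + 0.3332 + 0 + 0.6076 + 0 + 0.8575
 = 1.7983

1.7983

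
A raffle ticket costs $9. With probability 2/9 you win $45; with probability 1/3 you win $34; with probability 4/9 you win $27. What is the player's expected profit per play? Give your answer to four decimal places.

24.3333

E[payout] = 45·2/9 + 34·1/3 + 27·4/9
 = 10 + 34/3 + 12
 = 100/3
Net = 100/3 - 9 = 73/3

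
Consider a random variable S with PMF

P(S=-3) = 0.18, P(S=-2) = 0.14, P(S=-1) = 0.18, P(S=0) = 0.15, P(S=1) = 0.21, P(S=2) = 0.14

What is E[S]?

-0.51

E[S] = Σ s·P(S=s)
 = (-3)·0.18 + (-2)·0.14 + (-1)·0.18 + 0·0.15 + 1·0.21 + 2·0.14
 = (-0.54) + (-0.28) + (-0.18) + 0 + 0.21 + 0.28
 = -0.51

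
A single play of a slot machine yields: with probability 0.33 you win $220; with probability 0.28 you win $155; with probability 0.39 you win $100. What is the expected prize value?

E[payout] = 220·0.33 + 155·0.28 + 100·0.39
 = 72.6 + 43.4 + 39
 = 155

155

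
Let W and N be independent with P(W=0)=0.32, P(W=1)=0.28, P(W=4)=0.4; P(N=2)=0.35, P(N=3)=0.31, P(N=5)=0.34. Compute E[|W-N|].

2.258

E[|W-N|] = Σ_w Σ_n |w-n| · P(W=w)P(N=n)
 = 2·0.112 + 3·0.0992 + 5·0.1088 + 1·0.098 + 2·0.0868 + 4·0.0952 + 2·0.14 + 1·0.124 + 1·0.136
 = 0.224 + 0.2976 + 0.544 + 0.098 + 0.1736 + 0.3808 + 0.28 + 0.124 + 0.136
 = 2.258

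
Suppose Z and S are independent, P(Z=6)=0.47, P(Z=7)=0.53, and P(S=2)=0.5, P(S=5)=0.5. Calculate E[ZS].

22.855

E[ZS] = Σ_z Σ_s zs · P(Z=z)P(S=s)
 = 12·0.235 + 30·0.235 + 14·0.265 + 35·0.265
 = 2.82 + 7.05 + 3.71 + 9.275
 = 22.855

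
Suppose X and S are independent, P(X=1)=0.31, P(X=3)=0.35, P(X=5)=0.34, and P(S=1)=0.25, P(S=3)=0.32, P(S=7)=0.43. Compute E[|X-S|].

E[|X-S|] = Σ_x Σ_s |x-s| · P(X=x)P(S=s)
 = 0·0.0775 + 2·0.0992 + 6·0.1333 + 2·0.0875 + 0·0.112 + 4·0.1505 + 4·0.085 + 2·0.1088 + 2·0.1462
 = 0 + 0.1984 + 0.7998 + 0.175 + 0 + 0.602 + 0.34 + 0.2176 + 0.2924
 = 2.6252

2.6252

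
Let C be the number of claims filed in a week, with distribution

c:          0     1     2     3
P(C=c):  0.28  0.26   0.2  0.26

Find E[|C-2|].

1.08

E[|C-2|] = Σ |c-2|·P(C=c)
 = 2·0.28 + 1·0.26 + 0·0.2 + 1·0.26
 = 0.56 + 0.26 + 0 + 0.26
 = 1.08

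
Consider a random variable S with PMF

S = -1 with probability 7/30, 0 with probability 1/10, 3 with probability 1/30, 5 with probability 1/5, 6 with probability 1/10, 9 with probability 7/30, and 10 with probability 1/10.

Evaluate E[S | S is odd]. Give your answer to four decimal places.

P(S is odd) = 7/30 + 1/30 + 1/5 + 7/30 = 7/10.
E[S | S is odd] = [(-1)·7/30 + 3·1/30 + 5·1/5 + 9·7/30] / (7/10)
 = 89/30 / (7/10)
 = 89/21

4.2381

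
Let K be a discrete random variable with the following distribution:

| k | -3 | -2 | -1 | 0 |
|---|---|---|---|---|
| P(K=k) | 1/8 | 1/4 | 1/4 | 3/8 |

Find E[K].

-1.125

E[K] = Σ k·P(K=k)
 = (-3)·1/8 + (-2)·1/4 + (-1)·1/4 + 0·3/8
 = (-3/8) + (-1/2) + (-1/4) + 0
 = -9/8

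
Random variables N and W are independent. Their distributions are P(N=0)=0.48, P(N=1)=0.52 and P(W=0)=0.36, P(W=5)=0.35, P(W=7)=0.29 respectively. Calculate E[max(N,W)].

3.9672

E[max(N,W)] = Σ_n Σ_w max(n,w) · P(N=n)P(W=w)
 = 0·0.1728 + 5·0.168 + 7·0.1392 + 1·0.1872 + 5·0.182 + 7·0.1508
 = 0 + 0.84 + 0.9744 + 0.1872 + 0.91 + 1.0556
 = 3.9672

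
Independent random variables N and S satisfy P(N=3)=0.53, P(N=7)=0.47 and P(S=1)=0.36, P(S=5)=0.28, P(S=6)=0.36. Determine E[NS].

19.1296

E[NS] = Σ_n Σ_s ns · P(N=n)P(S=s)
 = 3·0.1908 + 15·0.1484 + 18·0.1908 + 7·0.1692 + 35·0.1316 + 42·0.1692
 = 0.5724 + 2.226 + 3.4344 + 1.1844 + 4.606 + 7.1064
 = 19.1296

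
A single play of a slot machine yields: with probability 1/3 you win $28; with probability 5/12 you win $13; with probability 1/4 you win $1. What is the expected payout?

15

E[payout] = 28·1/3 + 13·5/12 + 1·1/4
 = 28/3 + 65/12 + 1/4
 = 15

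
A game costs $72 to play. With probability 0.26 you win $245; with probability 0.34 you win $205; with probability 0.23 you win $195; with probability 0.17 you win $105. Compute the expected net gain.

124.1

E[payout] = 245·0.26 + 205·0.34 + 195·0.23 + 105·0.17
 = 63.7 + 69.7 + 44.85 + 17.85
 = 196.1
Net = 196.1 - 72 = 124.1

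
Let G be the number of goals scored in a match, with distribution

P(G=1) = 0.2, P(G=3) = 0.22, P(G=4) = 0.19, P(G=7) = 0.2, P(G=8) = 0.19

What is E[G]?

E[G] = Σ g·P(G=g)
 = 1·0.2 + 3·0.22 + 4·0.19 + 7·0.2 + 8·0.19
 = 0.2 + 0.66 + 0.76 + 1.4 + 1.52
 = 4.54

4.54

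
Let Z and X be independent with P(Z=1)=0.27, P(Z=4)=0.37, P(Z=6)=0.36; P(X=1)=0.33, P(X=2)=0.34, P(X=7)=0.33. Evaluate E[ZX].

12.9812

E[ZX] = Σ_z Σ_x zx · P(Z=z)P(X=x)
 = 1·0.0891 + 2·0.0918 + 7·0.0891 + 4·0.1221 + 8·0.1258 + 28·0.1221 + 6·0.1188 + 12·0.1224 + 42·0.1188
 = 0.0891 + 0.1836 + 0.6237 + 0.4884 + 1.0064 + 3.4188 + 0.7128 + 1.4688 + 4.9896
 = 12.9812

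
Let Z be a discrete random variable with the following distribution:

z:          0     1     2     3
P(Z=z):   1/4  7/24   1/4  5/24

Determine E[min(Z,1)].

0.75

E[min(Z,1)] = Σ min(z,1)·P(Z=z)
 = 0·1/4 + 1·7/24 + 1·1/4 + 1·5/24
 = 0 + 7/24 + 1/4 + 5/24
 = 3/4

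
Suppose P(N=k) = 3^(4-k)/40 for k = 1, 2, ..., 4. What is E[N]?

E[N] = Σ n·P(N=n)
 = 1·27/40 + 2·9/40 + 3·3/40 + 4·1/40
 = 27/40 + 9/20 + 9/40 + 1/10
 = 29/20

1.45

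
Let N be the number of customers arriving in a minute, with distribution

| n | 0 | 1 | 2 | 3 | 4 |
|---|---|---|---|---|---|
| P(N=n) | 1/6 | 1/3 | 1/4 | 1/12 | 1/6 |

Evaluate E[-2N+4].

0.5

E[-2N+4] = Σ (-2n+4)·P(N=n)
 = 4·1/6 + 2·1/3 + 0·1/4 + (-2)·1/12 + (-4)·1/6
 = 2/3 + 2/3 + 0 + (-1/6) + (-2/3)
 = 1/2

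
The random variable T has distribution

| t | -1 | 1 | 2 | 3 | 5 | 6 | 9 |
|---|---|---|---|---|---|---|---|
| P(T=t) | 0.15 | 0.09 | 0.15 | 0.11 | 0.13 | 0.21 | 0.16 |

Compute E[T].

E[T] = Σ t·P(T=t)
 = (-1)·0.15 + 1·0.09 + 2·0.15 + 3·0.11 + 5·0.13 + 6·0.21 + 9·0.16
 = (-0.15) + 0.09 + 0.3 + 0.33 + 0.65 + 1.26 + 1.44
 = 3.92

3.92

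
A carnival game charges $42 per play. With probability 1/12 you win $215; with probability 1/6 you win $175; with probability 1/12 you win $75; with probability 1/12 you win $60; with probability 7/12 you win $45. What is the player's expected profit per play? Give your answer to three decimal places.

E[payout] = 215·1/12 + 175·1/6 + 75·1/12 + 60·1/12 + 45·7/12
 = 215/12 + 175/6 + 25/4 + 5 + 105/4
 = 1015/12
Net = 1015/12 - 42 = 511/12

42.583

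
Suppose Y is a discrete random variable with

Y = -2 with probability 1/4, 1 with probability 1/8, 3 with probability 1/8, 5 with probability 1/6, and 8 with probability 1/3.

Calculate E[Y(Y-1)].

24.25

E[Y(Y-1)] = Σ y(y-1)·P(Y=y)
 = 6·1/4 + 0·1/8 + 6·1/8 + 20·1/6 + 56·1/3
 = 3/2 + 0 + 3/4 + 10/3 + 56/3
 = 97/4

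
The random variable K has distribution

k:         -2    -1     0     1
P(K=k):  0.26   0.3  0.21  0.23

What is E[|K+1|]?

0.93

E[|K+1|] = Σ |k+1|·P(K=k)
 = 1·0.26 + 0·0.3 + 1·0.21 + 2·0.23
 = 0.26 + 0 + 0.21 + 0.46
 = 0.93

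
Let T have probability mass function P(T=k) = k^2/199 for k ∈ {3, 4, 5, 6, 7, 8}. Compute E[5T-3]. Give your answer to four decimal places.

E[5T-3] = Σ (5t-3)·P(T=t)
 = 12·9/199 + 17·16/199 + 22·25/199 + 27·36/199 + 32·49/199 + 37·64/199
 = 108/199 + 272/199 + 550/199 + 972/199 + 1568/199 + 2368/199
 = 5838/199

29.3367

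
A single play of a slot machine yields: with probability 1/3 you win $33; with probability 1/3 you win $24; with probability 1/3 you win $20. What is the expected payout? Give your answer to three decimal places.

25.667

E[payout] = 33·1/3 + 24·1/3 + 20·1/3
 = 11 + 8 + 20/3
 = 77/3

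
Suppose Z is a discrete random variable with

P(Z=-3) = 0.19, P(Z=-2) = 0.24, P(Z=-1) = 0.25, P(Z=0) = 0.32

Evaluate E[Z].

E[Z] = Σ z·P(Z=z)
 = (-3)·0.19 + (-2)·0.24 + (-1)·0.25 + 0·0.32
 = (-0.57) + (-0.48) + (-0.25) + 0
 = -1.3

-1.3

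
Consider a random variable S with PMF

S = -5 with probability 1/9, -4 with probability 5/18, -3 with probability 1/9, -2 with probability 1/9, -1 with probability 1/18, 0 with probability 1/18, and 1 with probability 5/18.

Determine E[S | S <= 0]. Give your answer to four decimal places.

-3.1538

P(S <= 0) = 1/9 + 5/18 + 1/9 + 1/9 + 1/18 + 1/18 = 13/18.
E[S | S <= 0] = [(-5)·1/9 + (-4)·5/18 + (-3)·1/9 + (-2)·1/9 + (-1)·1/18 + 0·1/18] / (13/18)
 = -41/18 / (13/18)
 = -41/13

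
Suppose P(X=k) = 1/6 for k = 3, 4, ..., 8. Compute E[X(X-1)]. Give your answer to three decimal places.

27.667

E[X(X-1)] = Σ x(x-1)·P(X=x)
 = 6·1/6 + 12·1/6 + 20·1/6 + 30·1/6 + 42·1/6 + 56·1/6
 = 1 + 2 + 10/3 + 5 + 7 + 28/3
 = 83/3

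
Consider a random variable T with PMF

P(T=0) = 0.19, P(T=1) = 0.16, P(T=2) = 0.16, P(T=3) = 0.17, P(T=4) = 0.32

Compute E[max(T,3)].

E[max(T,3)] = Σ max(t,3)·P(T=t)
 = 3·0.19 + 3·0.16 + 3·0.16 + 3·0.17 + 4·0.32
 = 0.57 + 0.48 + 0.48 + 0.51 + 1.28
 = 3.32

3.32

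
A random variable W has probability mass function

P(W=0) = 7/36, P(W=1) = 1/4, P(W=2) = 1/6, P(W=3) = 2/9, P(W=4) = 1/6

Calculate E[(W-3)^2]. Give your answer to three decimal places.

3.083

E[(W-3)^2] = Σ (w-3)^2·P(W=w)
 = 9·7/36 + 4·1/4 + 1·1/6 + 0·2/9 + 1·1/6
 = 7/4 + 1 + 1/6 + 0 + 1/6
 = 37/12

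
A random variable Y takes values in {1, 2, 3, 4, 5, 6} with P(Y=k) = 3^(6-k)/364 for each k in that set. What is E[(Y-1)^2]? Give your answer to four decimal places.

E[(Y-1)^2] = Σ (y-1)^2·P(Y=y)
 = 0·243/364 + 1·81/364 + 4·27/364 + 9·9/364 + 16·3/364 + 25·1/364
 = 0 + 81/364 + 27/91 + 81/364 + 12/91 + 25/364
 = 49/52

0.9423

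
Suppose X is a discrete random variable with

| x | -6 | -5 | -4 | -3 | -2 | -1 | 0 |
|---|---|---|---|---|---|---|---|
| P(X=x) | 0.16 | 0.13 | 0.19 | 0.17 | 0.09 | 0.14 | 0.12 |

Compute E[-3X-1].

E[-3X-1] = Σ (-3x-1)·P(X=x)
 = 17·0.16 + 14·0.13 + 11·0.19 + 8·0.17 + 5·0.09 + 2·0.14 + (-1)·0.12
 = 2.72 + 1.82 + 2.09 + 1.36 + 0.45 + 0.28 + (-0.12)
 = 8.6

8.6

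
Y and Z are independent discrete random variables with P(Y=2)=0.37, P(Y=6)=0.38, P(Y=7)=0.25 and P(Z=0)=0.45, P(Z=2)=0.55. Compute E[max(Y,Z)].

4.77

E[max(Y,Z)] = Σ_y Σ_z max(y,z) · P(Y=y)P(Z=z)
 = 2·0.1665 + 2·0.2035 + 6·0.171 + 6·0.209 + 7·0.1125 + 7·0.1375
 = 0.333 + 0.407 + 1.026 + 1.254 + 0.7875 + 0.9625
 = 4.77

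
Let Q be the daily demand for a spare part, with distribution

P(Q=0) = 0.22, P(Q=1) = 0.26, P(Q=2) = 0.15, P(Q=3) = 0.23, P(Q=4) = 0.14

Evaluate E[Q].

E[Q] = Σ q·P(Q=q)
 = 0·0.22 + 1·0.26 + 2·0.15 + 3·0.23 + 4·0.14
 = 0 + 0.26 + 0.3 + 0.69 + 0.56
 = 1.81

1.81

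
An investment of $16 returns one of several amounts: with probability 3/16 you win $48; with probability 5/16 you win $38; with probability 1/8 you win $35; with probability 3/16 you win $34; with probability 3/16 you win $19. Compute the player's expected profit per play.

E[payout] = 48·3/16 + 38·5/16 + 35·1/8 + 34·3/16 + 19·3/16
 = 9 + 95/8 + 35/8 + 51/8 + 57/16
 = 563/16
Net = 563/16 - 16 = 307/16

19.1875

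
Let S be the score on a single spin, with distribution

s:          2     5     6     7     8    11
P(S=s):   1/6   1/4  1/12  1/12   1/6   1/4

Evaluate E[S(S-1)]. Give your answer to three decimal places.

48.167

E[S(S-1)] = Σ s(s-1)·P(S=s)
 = 2·1/6 + 20·1/4 + 30·1/12 + 42·1/12 + 56·1/6 + 110·1/4
 = 1/3 + 5 + 5/2 + 7/2 + 28/3 + 55/2
 = 289/6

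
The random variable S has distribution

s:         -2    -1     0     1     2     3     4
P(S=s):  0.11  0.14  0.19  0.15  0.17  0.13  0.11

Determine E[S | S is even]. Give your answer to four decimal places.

0.9655

P(S is even) = 0.11 + 0.19 + 0.17 + 0.11 = 0.58.
E[S | S is even] = [(-2)·0.11 + 0·0.19 + 2·0.17 + 4·0.11] / 0.58
 = 0.56 / 0.58
 = 28/29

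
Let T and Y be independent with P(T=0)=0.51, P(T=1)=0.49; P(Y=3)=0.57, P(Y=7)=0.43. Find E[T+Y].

E[T+Y] = Σ_t Σ_y (t+y) · P(T=t)P(Y=y)
 = 3·0.2907 + 7·0.2193 + 4·0.2793 + 8·0.2107
 = 0.8721 + 1.5351 + 1.1172 + 1.6856
 = 5.21

5.21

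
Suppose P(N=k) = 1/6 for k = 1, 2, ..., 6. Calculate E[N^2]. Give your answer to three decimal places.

15.167

E[N^2] = Σ n^2·P(N=n)
 = 1·1/6 + 4·1/6 + 9·1/6 + 16·1/6 + 25·1/6 + 36·1/6
 = 1/6 + 2/3 + 3/2 + 8/3 + 25/6 + 6
 = 91/6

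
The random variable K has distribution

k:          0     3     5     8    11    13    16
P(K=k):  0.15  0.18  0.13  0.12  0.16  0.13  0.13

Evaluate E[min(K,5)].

3.89

E[min(K,5)] = Σ min(k,5)·P(K=k)
 = 0·0.15 + 3·0.18 + 5·0.13 + 5·0.12 + 5·0.16 + 5·0.13 + 5·0.13
 = 0 + 0.54 + 0.65 + 0.6 + 0.8 + 0.65 + 0.65
 = 3.89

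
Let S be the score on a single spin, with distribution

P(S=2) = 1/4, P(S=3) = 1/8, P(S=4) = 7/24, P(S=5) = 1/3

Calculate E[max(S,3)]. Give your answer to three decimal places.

E[max(S,3)] = Σ max(s,3)·P(S=s)
 = 3·1/4 + 3·1/8 + 4·7/24 + 5·1/3
 = 3/4 + 3/8 + 7/6 + 5/3
 = 95/24

3.958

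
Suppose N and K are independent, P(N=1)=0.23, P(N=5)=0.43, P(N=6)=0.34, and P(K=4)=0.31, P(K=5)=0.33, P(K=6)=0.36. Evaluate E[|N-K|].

1.5426

E[|N-K|] = Σ_n Σ_k |n-k| · P(N=n)P(K=k)
 = 3·0.0713 + 4·0.0759 + 5·0.0828 + 1·0.1333 + 0·0.1419 + 1·0.1548 + 2·0.1054 + 1·0.1122 + 0·0.1224
 = 0.2139 + 0.3036 + 0.414 + 0.1333 + 0 + 0.1548 + 0.2108 + 0.1122 + 0
 = 1.5426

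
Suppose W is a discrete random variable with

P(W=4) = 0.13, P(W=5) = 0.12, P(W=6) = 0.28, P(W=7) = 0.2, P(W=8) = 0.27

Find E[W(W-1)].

35.88

E[W(W-1)] = Σ w(w-1)·P(W=w)
 = 12·0.13 + 20·0.12 + 30·0.28 + 42·0.2 + 56·0.27
 = 1.56 + 2.4 + 8.4 + 8.4 + 15.12
 = 35.88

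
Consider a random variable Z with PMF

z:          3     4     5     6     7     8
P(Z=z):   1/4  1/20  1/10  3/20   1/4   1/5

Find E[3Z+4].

E[3Z+4] = Σ (3z+4)·P(Z=z)
 = 13·1/4 + 16·1/20 + 19·1/10 + 22·3/20 + 25·1/4 + 28·1/5
 = 13/4 + 4/5 + 19/10 + 33/10 + 25/4 + 28/5
 = 211/10

21.1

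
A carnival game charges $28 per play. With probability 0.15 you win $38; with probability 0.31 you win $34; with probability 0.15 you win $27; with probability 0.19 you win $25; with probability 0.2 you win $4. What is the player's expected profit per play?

-2.16

E[payout] = 38·0.15 + 34·0.31 + 27·0.15 + 25·0.19 + 4·0.2
 = 5.7 + 10.54 + 4.05 + 4.75 + 0.8
 = 25.84
Net = 25.84 - 28 = -2.16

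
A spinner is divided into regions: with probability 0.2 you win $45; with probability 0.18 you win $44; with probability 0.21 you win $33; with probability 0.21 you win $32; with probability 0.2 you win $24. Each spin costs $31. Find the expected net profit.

4.37

E[payout] = 45·0.2 + 44·0.18 + 33·0.21 + 32·0.21 + 24·0.2
 = 9 + 7.92 + 6.93 + 6.72 + 4.8
 = 35.37
Net = 35.37 - 31 = 4.37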